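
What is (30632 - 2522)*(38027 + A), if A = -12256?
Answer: 724422810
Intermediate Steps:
(30632 - 2522)*(38027 + A) = (30632 - 2522)*(38027 - 12256) = 28110*25771 = 724422810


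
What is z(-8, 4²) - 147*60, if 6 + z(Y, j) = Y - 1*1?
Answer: -8835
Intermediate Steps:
z(Y, j) = -7 + Y (z(Y, j) = -6 + (Y - 1*1) = -6 + (Y - 1) = -6 + (-1 + Y) = -7 + Y)
z(-8, 4²) - 147*60 = (-7 - 8) - 147*60 = -15 - 8820 = -8835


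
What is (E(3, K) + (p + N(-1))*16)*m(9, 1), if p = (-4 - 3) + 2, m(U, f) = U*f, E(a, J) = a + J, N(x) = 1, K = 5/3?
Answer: -534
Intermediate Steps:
K = 5/3 (K = 5*(⅓) = 5/3 ≈ 1.6667)
E(a, J) = J + a
p = -5 (p = -7 + 2 = -5)
(E(3, K) + (p + N(-1))*16)*m(9, 1) = ((5/3 + 3) + (-5 + 1)*16)*(9*1) = (14/3 - 4*16)*9 = (14/3 - 64)*9 = -178/3*9 = -534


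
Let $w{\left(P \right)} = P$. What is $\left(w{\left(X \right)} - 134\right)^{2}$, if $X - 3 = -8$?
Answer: $19321$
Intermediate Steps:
$X = -5$ ($X = 3 - 8 = -5$)
$\left(w{\left(X \right)} - 134\right)^{2} = \left(-5 - 134\right)^{2} = \left(-139\right)^{2} = 19321$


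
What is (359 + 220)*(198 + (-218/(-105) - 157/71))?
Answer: 284691019/2485 ≈ 1.1456e+5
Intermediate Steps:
(359 + 220)*(198 + (-218/(-105) - 157/71)) = 579*(198 + (-218*(-1/105) - 157*1/71)) = 579*(198 + (218/105 - 157/71)) = 579*(198 - 1007/7455) = 579*(1475083/7455) = 284691019/2485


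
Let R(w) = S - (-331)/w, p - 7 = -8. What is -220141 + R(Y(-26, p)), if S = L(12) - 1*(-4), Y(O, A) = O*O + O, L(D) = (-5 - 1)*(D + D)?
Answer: -143182319/650 ≈ -2.2028e+5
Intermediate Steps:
p = -1 (p = 7 - 8 = -1)
L(D) = -12*D
Y(O, A) = O + O**2 (Y(O, A) = O**2 + O = O + O**2)
S = -140 (S = -12*12 - 1*(-4) = -144 + 4 = -140)
R(w) = -140 + 331/w (R(w) = -140 - (-331)/w = -140 + 331/w)
-220141 + R(Y(-26, p)) = -220141 + (-140 + 331/((-26*(1 - 26)))) = -220141 + (-140 + 331/((-26*(-25)))) = -220141 + (-140 + 331/650) = -220141 - 90669/650 = -143182319/650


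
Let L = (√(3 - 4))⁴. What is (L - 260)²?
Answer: 67081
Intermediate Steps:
L = 1 (L = (√(-1))⁴ = I⁴ = 1)
(L - 260)² = (1 - 260)² = (-259)² = 67081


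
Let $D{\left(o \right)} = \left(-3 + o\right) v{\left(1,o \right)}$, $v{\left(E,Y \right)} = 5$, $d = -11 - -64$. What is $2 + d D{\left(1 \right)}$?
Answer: $-528$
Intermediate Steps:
$d = 53$ ($d = -11 + 64 = 53$)
$D{\left(o \right)} = -15 + 5 o$ ($D{\left(o \right)} = \left(-3 + o\right) 5 = -15 + 5 o$)
$2 + d D{\left(1 \right)} = 2 + 53 \left(-15 + 5 \cdot 1\right) = 2 + 53 \left(-15 + 5\right) = 2 + 53 \left(-10\right) = 2 - 530 = -528$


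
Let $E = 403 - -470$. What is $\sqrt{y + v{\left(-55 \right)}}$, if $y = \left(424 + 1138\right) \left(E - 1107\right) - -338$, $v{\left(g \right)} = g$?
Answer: $5 i \sqrt{14609} \approx 604.34 i$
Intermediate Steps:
$E = 873$ ($E = 403 + 470 = 873$)
$y = -365170$ ($y = \left(424 + 1138\right) \left(873 - 1107\right) - -338 = 1562 \left(-234\right) + 338 = -365508 + 338 = -365170$)
$\sqrt{y + v{\left(-55 \right)}} = \sqrt{-365170 - 55} = \sqrt{-365225} = 5 i \sqrt{14609}$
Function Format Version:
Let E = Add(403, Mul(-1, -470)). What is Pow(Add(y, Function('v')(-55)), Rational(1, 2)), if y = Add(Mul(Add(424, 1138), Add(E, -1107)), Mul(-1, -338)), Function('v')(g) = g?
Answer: Mul(5, I, Pow(14609, Rational(1, 2))) ≈ Mul(604.34, I)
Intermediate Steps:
E = 873 (E = Add(403, 470) = 873)
y = -365170 (y = Add(Mul(Add(424, 1138), Add(873, -1107)), Mul(-1, -338)) = Add(Mul(1562, -234), 338) = Add(-365508, 338) = -365170)
Pow(Add(y, Function('v')(-55)), Rational(1, 2)) = Pow(Add(-365170, -55), Rational(1, 2)) = Pow(-365225, Rational(1, 2)) = Mul(5, I, Pow(14609, Rational(1, 2)))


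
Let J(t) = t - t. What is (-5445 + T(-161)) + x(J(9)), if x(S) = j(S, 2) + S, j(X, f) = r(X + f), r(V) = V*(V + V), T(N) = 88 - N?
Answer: -5188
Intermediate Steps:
J(t) = 0
r(V) = 2*V² (r(V) = V*(2*V) = 2*V²)
j(X, f) = 2*(X + f)²
x(S) = S + 2*(2 + S)² (x(S) = 2*(S + 2)² + S = 2*(2 + S)² + S = S + 2*(2 + S)²)
(-5445 + T(-161)) + x(J(9)) = (-5445 + (88 - 1*(-161))) + (0 + 2*(2 + 0)²) = (-5445 + (88 + 161)) + (0 + 2*2²) = (-5445 + 249) + (0 + 2*4) = -5196 + (0 + 8) = -5196 + 8 = -5188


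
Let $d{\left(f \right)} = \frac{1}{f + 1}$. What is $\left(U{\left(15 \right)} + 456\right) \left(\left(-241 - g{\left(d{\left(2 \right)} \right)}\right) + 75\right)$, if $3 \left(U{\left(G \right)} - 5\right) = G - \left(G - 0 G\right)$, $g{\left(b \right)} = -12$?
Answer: $-70994$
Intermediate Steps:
$d{\left(f \right)} = \frac{1}{1 + f}$
$U{\left(G \right)} = 5$ ($U{\left(G \right)} = 5 + \frac{G - \left(G - 0 G\right)}{3} = 5 + \frac{G - \left(G - 0\right)}{3} = 5 + \frac{G - \left(G + 0\right)}{3} = 5 + \frac{G - G}{3} = 5 + \frac{1}{3} \cdot 0 = 5 + 0 = 5$)
$\left(U{\left(15 \right)} + 456\right) \left(\left(-241 - g{\left(d{\left(2 \right)} \right)}\right) + 75\right) = \left(5 + 456\right) \left(\left(-241 - -12\right) + 75\right) = 461 \left(\left(-241 + 12\right) + 75\right) = 461 \left(-229 + 75\right) = 461 \left(-154\right) = -70994$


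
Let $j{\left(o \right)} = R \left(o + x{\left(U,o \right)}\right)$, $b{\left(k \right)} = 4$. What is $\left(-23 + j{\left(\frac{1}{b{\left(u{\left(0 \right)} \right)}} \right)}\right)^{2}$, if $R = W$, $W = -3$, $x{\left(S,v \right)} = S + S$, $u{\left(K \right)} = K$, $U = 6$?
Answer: $\frac{57121}{16} \approx 3570.1$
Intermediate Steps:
$x{\left(S,v \right)} = 2 S$
$R = -3$
$j{\left(o \right)} = -36 - 3 o$ ($j{\left(o \right)} = - 3 \left(o + 2 \cdot 6\right) = - 3 \left(o + 12\right) = - 3 \left(12 + o\right) = -36 - 3 o$)
$\left(-23 + j{\left(\frac{1}{b{\left(u{\left(0 \right)} \right)}} \right)}\right)^{2} = \left(-23 - \left(36 + \frac{3}{4}\right)\right)^{2} = \left(-23 - \frac{147}{4}\right)^{2} = \left(- \frac{239}{4}\right)^{2} = \frac{57121}{16}$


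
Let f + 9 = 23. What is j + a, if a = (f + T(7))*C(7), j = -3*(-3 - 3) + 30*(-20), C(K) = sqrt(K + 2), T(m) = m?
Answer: -519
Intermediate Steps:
f = 14 (f = -9 + 23 = 14)
C(K) = sqrt(2 + K)
j = -582 (j = -3*(-6) - 600 = 18 - 600 = -582)
a = 63 (a = (14 + 7)*sqrt(2 + 7) = 21*sqrt(9) = 21*3 = 63)
j + a = -582 + 63 = -519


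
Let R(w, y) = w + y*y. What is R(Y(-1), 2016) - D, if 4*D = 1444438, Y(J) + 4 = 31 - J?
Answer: 7406349/2 ≈ 3.7032e+6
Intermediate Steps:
Y(J) = 27 - J (Y(J) = -4 + (31 - J) = 27 - J)
R(w, y) = w + y**2
D = 722219/2 (D = (1/4)*1444438 = 722219/2 ≈ 3.6111e+5)
R(Y(-1), 2016) - D = ((27 - 1*(-1)) + 2016**2) - 1*722219/2 = ((27 + 1) + 4064256) - 722219/2 = (28 + 4064256) - 722219/2 = 4064284 - 722219/2 = 7406349/2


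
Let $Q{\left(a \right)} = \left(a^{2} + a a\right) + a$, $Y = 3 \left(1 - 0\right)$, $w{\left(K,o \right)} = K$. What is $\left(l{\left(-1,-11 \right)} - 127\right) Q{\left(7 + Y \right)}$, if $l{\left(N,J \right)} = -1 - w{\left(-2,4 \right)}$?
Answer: $-26460$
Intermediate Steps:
$l{\left(N,J \right)} = 1$ ($l{\left(N,J \right)} = -1 - -2 = -1 + 2 = 1$)
$Y = 3$ ($Y = 3 \left(1 + 0\right) = 3 \cdot 1 = 3$)
$Q{\left(a \right)} = a + 2 a^{2}$ ($Q{\left(a \right)} = \left(a^{2} + a^{2}\right) + a = 2 a^{2} + a = a + 2 a^{2}$)
$\left(l{\left(-1,-11 \right)} - 127\right) Q{\left(7 + Y \right)} = \left(1 - 127\right) \left(7 + 3\right) \left(1 + 2 \left(7 + 3\right)\right) = - 126 \cdot 10 \left(1 + 2 \cdot 10\right) = - 126 \cdot 10 \left(1 + 20\right) = - 126 \cdot 10 \cdot 21 = \left(-126\right) 210 = -26460$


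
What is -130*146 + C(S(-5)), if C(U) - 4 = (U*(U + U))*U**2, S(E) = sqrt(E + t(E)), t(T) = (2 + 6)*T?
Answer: -14926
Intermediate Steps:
t(T) = 8*T
S(E) = 3*sqrt(E) (S(E) = sqrt(E + 8*E) = sqrt(9*E) = 3*sqrt(E))
C(U) = 4 + 2*U**4 (C(U) = 4 + (U*(U + U))*U**2 = 4 + (U*(2*U))*U**2 = 4 + (2*U**2)*U**2 = 4 + 2*U**4)
-130*146 + C(S(-5)) = -130*146 + (4 + 2*(3*sqrt(-5))**4) = -18980 + (4 + 2*(3*(I*sqrt(5)))**4) = -18980 + (4 + 2*(3*I*sqrt(5))**4) = -18980 + (4 + 2*2025) = -18980 + (4 + 4050) = -18980 + 4054 = -14926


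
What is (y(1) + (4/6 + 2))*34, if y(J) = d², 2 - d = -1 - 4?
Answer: 5270/3 ≈ 1756.7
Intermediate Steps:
d = 7 (d = 2 - (-1 - 4) = 2 - 1*(-5) = 2 + 5 = 7)
y(J) = 49 (y(J) = 7² = 49)
(y(1) + (4/6 + 2))*34 = (49 + (4/6 + 2))*34 = (49 + (4*(⅙) + 2))*34 = (49 + (⅔ + 2))*34 = (49 + 8/3)*34 = (155/3)*34 = 5270/3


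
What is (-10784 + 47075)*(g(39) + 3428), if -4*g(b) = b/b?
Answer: 497585901/4 ≈ 1.2440e+8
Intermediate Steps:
g(b) = -¼ (g(b) = -b/(4*b) = -¼*1 = -¼)
(-10784 + 47075)*(g(39) + 3428) = (-10784 + 47075)*(-¼ + 3428) = 36291*(13711/4) = 497585901/4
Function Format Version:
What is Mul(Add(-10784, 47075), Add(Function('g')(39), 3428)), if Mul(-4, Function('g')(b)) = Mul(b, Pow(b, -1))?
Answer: Rational(497585901, 4) ≈ 1.2440e+8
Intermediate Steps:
Function('g')(b) = Rational(-1, 4) (Function('g')(b) = Mul(Rational(-1, 4), Mul(b, Pow(b, -1))) = Mul(Rational(-1, 4), 1) = Rational(-1, 4))
Mul(Add(-10784, 47075), Add(Function('g')(39), 3428)) = Mul(Add(-10784, 47075), Add(Rational(-1, 4), 3428)) = Mul(36291, Rational(13711, 4)) = Rational(497585901, 4)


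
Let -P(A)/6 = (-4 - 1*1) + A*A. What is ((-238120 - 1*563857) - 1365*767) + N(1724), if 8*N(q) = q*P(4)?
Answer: -1863155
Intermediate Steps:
P(A) = 30 - 6*A² (P(A) = -6*((-4 - 1*1) + A*A) = -6*((-4 - 1) + A²) = -6*(-5 + A²) = 30 - 6*A²)
N(q) = -33*q/4 (N(q) = (q*(30 - 6*4²))/8 = (q*(30 - 6*16))/8 = (q*(30 - 96))/8 = (q*(-66))/8 = (-66*q)/8 = -33*q/4)
((-238120 - 1*563857) - 1365*767) + N(1724) = ((-238120 - 1*563857) - 1365*767) - 33/4*1724 = ((-238120 - 563857) - 1046955) - 14223 = (-801977 - 1046955) - 14223 = -1848932 - 14223 = -1863155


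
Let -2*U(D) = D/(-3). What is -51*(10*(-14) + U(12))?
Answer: 7038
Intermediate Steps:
U(D) = D/6 (U(D) = -D/(2*(-3)) = -D*(-1)/(2*3) = -(-1)*D/6 = D/6)
-51*(10*(-14) + U(12)) = -51*(10*(-14) + (⅙)*12) = -51*(-140 + 2) = -51*(-138) = 7038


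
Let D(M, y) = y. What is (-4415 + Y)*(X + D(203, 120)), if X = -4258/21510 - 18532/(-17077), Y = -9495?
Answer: -61767441038914/36732627 ≈ -1.6815e+6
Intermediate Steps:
X = 162954727/183663135 (X = -4258*1/21510 - 18532*(-1/17077) = -2129/10755 + 18532/17077 = 162954727/183663135 ≈ 0.88725)
(-4415 + Y)*(X + D(203, 120)) = (-4415 - 9495)*(162954727/183663135 + 120) = -13910*22202530927/183663135 = -61767441038914/36732627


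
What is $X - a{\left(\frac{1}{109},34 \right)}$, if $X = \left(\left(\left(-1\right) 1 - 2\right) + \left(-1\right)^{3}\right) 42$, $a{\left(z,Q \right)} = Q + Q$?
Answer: $-236$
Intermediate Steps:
$a{\left(z,Q \right)} = 2 Q$
$X = -168$ ($X = \left(\left(-1 - 2\right) - 1\right) 42 = \left(-3 - 1\right) 42 = \left(-4\right) 42 = -168$)
$X - a{\left(\frac{1}{109},34 \right)} = -168 - 2 \cdot 34 = -168 - 68 = -236$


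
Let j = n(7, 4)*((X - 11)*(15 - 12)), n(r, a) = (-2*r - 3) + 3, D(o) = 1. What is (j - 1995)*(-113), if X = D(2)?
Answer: 177975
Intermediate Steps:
X = 1
n(r, a) = -2*r (n(r, a) = (-3 - 2*r) + 3 = -2*r)
j = 420 (j = (-2*7)*((1 - 11)*(15 - 12)) = -(-140)*3 = -14*(-30) = 420)
(j - 1995)*(-113) = (420 - 1995)*(-113) = -1575*(-113) = 177975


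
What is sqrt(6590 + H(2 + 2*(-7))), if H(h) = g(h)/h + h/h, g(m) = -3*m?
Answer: 6*sqrt(183) ≈ 81.167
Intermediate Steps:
H(h) = -2 (H(h) = (-3*h)/h + h/h = -3 + 1 = -2)
sqrt(6590 + H(2 + 2*(-7))) = sqrt(6590 - 2) = sqrt(6588) = 6*sqrt(183)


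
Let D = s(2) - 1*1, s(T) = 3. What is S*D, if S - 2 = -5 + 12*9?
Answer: 210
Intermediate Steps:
S = 105 (S = 2 + (-5 + 12*9) = 2 + (-5 + 108) = 2 + 103 = 105)
D = 2 (D = 3 - 1*1 = 3 - 1 = 2)
S*D = 105*2 = 210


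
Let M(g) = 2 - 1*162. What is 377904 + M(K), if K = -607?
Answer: 377744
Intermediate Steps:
M(g) = -160 (M(g) = 2 - 162 = -160)
377904 + M(K) = 377904 - 160 = 377744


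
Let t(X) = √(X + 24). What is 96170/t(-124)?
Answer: -9617*I ≈ -9617.0*I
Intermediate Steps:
t(X) = √(24 + X)
96170/t(-124) = 96170/(√(24 - 124)) = 96170/(√(-100)) = 96170/((10*I)) = 96170*(-I/10) = -9617*I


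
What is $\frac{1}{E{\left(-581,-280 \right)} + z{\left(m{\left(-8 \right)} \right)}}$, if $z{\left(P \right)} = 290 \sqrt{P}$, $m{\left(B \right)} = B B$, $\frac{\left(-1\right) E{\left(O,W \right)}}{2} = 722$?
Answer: $\frac{1}{876} \approx 0.0011416$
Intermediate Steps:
$E{\left(O,W \right)} = -1444$ ($E{\left(O,W \right)} = \left(-2\right) 722 = -1444$)
$m{\left(B \right)} = B^{2}$
$\frac{1}{E{\left(-581,-280 \right)} + z{\left(m{\left(-8 \right)} \right)}} = \frac{1}{-1444 + 290 \sqrt{\left(-8\right)^{2}}} = \frac{1}{-1444 + 290 \sqrt{64}} = \frac{1}{-1444 + 290 \cdot 8} = \frac{1}{-1444 + 2320} = \frac{1}{876}$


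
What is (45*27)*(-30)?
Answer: -36450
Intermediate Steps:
(45*27)*(-30) = 1215*(-30) = -36450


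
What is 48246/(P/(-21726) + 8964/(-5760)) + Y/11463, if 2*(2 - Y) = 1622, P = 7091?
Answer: -961237185418943/37508850321 ≈ -25627.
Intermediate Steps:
Y = -809 (Y = 2 - ½*1622 = 2 - 811 = -809)
48246/(P/(-21726) + 8964/(-5760)) + Y/11463 = 48246/(7091/(-21726) + 8964/(-5760)) - 809/11463 = 48246/(7091*(-1/21726) + 8964*(-1/5760)) - 809*1/11463 = 48246/(-7091/21726 - 249/160) - 809/11463 = 48246/(-3272167/1738080) - 809/11463 = 48246*(-1738080/3272167) - 809/11463 = -83855407680/3272167 - 809/11463 = -961237185418943/37508850321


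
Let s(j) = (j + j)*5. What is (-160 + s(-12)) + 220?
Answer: -60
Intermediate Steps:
s(j) = 10*j (s(j) = (2*j)*5 = 10*j)
(-160 + s(-12)) + 220 = (-160 + 10*(-12)) + 220 = (-160 - 120) + 220 = -280 + 220 = -60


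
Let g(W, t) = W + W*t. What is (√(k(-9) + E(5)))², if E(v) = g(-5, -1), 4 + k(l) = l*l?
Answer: 77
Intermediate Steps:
k(l) = -4 + l² (k(l) = -4 + l*l = -4 + l²)
E(v) = 0 (E(v) = -5*(1 - 1) = -5*0 = 0)
(√(k(-9) + E(5)))² = (√((-4 + (-9)²) + 0))² = (√((-4 + 81) + 0))² = (√(77 + 0))² = (√77)² = 77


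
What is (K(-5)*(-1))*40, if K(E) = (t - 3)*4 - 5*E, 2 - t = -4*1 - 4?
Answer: -2120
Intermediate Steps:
t = 10 (t = 2 - (-4*1 - 4) = 2 - (-4 - 4) = 2 - 1*(-8) = 2 + 8 = 10)
K(E) = 28 - 5*E (K(E) = (10 - 3)*4 - 5*E = 7*4 - 5*E = 28 - 5*E)
(K(-5)*(-1))*40 = ((28 - 5*(-5))*(-1))*40 = ((28 + 25)*(-1))*40 = (53*(-1))*40 = -53*40 = -2120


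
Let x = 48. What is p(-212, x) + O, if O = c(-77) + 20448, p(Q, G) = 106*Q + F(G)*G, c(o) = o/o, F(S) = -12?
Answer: -2599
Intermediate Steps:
c(o) = 1
p(Q, G) = -12*G + 106*Q (p(Q, G) = 106*Q - 12*G = -12*G + 106*Q)
O = 20449 (O = 1 + 20448 = 20449)
p(-212, x) + O = (-12*48 + 106*(-212)) + 20449 = (-576 - 22472) + 20449 = -23048 + 20449 = -2599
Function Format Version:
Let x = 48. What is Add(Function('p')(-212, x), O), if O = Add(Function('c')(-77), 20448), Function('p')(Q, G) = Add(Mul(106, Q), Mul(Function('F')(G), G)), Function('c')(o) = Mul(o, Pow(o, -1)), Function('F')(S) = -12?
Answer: -2599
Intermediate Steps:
Function('c')(o) = 1
Function('p')(Q, G) = Add(Mul(-12, G), Mul(106, Q)) (Function('p')(Q, G) = Add(Mul(106, Q), Mul(-12, G)) = Add(Mul(-12, G), Mul(106, Q)))
O = 20449 (O = Add(1, 20448) = 20449)
Add(Function('p')(-212, x), O) = Add(Add(Mul(-12, 48), Mul(106, -212)), 20449) = Add(Add(-576, -22472), 20449) = Add(-23048, 20449) = -2599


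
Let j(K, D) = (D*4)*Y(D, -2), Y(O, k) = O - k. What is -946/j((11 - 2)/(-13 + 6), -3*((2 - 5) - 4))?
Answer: -473/966 ≈ -0.48965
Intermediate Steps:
j(K, D) = 4*D*(2 + D) (j(K, D) = (D*4)*(D - 1*(-2)) = (4*D)*(D + 2) = (4*D)*(2 + D) = 4*D*(2 + D))
-946/j((11 - 2)/(-13 + 6), -3*((2 - 5) - 4)) = -946*(-1/(12*(2 - 3*((2 - 5) - 4))*((2 - 5) - 4))) = -946*(-1/(12*(-3 - 4)*(2 - 3*(-3 - 4)))) = -946*1/(84*(2 - 3*(-7))) = -946*1/(84*(2 + 21)) = -946/(4*21*23) = -946/1932 = -946*1/1932 = -473/966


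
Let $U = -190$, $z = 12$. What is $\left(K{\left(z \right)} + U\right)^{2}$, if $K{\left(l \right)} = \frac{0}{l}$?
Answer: $36100$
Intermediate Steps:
$K{\left(l \right)} = 0$
$\left(K{\left(z \right)} + U\right)^{2} = \left(0 - 190\right)^{2} = \left(-190\right)^{2} = 36100$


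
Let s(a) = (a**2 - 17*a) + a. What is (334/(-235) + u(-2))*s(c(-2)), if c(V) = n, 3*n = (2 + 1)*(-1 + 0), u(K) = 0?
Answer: -5678/235 ≈ -24.162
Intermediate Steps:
n = -1 (n = ((2 + 1)*(-1 + 0))/3 = (3*(-1))/3 = (1/3)*(-3) = -1)
c(V) = -1
s(a) = a**2 - 16*a
(334/(-235) + u(-2))*s(c(-2)) = (334/(-235) + 0)*(-(-16 - 1)) = (334*(-1/235) + 0)*(-1*(-17)) = (-334/235 + 0)*17 = -334/235*17 = -5678/235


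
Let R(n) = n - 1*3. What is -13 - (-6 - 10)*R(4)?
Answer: 3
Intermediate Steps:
R(n) = -3 + n (R(n) = n - 3 = -3 + n)
-13 - (-6 - 10)*R(4) = -13 - (-6 - 10)*(-3 + 4) = -13 - (-16) = -13 - 1*(-16) = -13 + 16 = 3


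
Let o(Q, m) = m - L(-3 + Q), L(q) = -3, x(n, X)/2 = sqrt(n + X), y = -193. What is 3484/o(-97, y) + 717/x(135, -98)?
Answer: -1742/95 + 717*sqrt(37)/74 ≈ 40.600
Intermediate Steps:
x(n, X) = 2*sqrt(X + n) (x(n, X) = 2*sqrt(n + X) = 2*sqrt(X + n))
o(Q, m) = 3 + m (o(Q, m) = m - 1*(-3) = m + 3 = 3 + m)
3484/o(-97, y) + 717/x(135, -98) = 3484/(3 - 193) + 717/((2*sqrt(-98 + 135))) = 3484/(-190) + 717/((2*sqrt(37))) = 3484*(-1/190) + 717*(sqrt(37)/74) = -1742/95 + 717*sqrt(37)/74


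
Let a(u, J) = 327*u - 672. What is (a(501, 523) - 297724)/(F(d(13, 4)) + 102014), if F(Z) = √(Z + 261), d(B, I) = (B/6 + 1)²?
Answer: -44927744616/34058801209 + 807414*√9757/374646813299 ≈ -1.3189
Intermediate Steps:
a(u, J) = -672 + 327*u
d(B, I) = (1 + B/6)² (d(B, I) = (B*(⅙) + 1)² = (B/6 + 1)² = (1 + B/6)²)
F(Z) = √(261 + Z)
(a(501, 523) - 297724)/(F(d(13, 4)) + 102014) = ((-672 + 327*501) - 297724)/(√(261 + (6 + 13)²/36) + 102014) = ((-672 + 163827) - 297724)/(√(261 + (1/36)*19²) + 102014) = (163155 - 297724)/(√(261 + (1/36)*361) + 102014) = -134569/(√(261 + 361/36) + 102014) = -134569/(√(9757/36) + 102014) = -134569/(√9757/6 + 102014) = -134569/(102014 + √9757/6)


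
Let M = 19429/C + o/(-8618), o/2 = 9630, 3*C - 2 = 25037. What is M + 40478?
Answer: 4367304951491/107893051 ≈ 40478.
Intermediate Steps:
C = 25039/3 (C = ⅔ + (⅓)*25037 = ⅔ + 25037/3 = 25039/3 ≈ 8346.3)
o = 19260 (o = 2*9630 = 19260)
M = 10033113/107893051 (M = 19429/(25039/3) + 19260/(-8618) = 19429*(3/25039) + 19260*(-1/8618) = 58287/25039 - 9630/4309 = 10033113/107893051 ≈ 0.092991)
M + 40478 = 10033113/107893051 + 40478 = 4367304951491/107893051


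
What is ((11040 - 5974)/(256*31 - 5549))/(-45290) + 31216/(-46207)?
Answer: -34437850779/50972558945 ≈ -0.67562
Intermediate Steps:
((11040 - 5974)/(256*31 - 5549))/(-45290) + 31216/(-46207) = (5066/(7936 - 5549))*(-1/45290) + 31216*(-1/46207) = (5066/2387)*(-1/45290) - 31216/46207 = -2533/54053615 - 31216/46207 = -34437850779/50972558945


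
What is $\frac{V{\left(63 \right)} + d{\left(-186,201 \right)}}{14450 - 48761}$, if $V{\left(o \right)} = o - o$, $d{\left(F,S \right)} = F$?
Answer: $\frac{62}{11437} \approx 0.005421$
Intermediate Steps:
$V{\left(o \right)} = 0$
$\frac{V{\left(63 \right)} + d{\left(-186,201 \right)}}{14450 - 48761} = \frac{0 - 186}{14450 - 48761} = - \frac{186}{-34311} = \left(-186\right) \left(- \frac{1}{34311}\right) = \frac{62}{11437}$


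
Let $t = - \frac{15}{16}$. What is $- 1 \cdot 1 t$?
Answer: $\frac{15}{16} \approx 0.9375$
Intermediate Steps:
$t = - \frac{15}{16}$ ($t = \left(-15\right) \frac{1}{16} = - \frac{15}{16} \approx -0.9375$)
$- 1 \cdot 1 t = - \frac{1 \cdot 1 \left(-15\right)}{16} = - \frac{1 \left(-15\right)}{16} = \left(-1\right) \left(- \frac{15}{16}\right) = \frac{15}{16}$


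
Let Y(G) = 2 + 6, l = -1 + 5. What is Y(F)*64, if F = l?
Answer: 512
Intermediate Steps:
l = 4
F = 4
Y(G) = 8
Y(F)*64 = 8*64 = 512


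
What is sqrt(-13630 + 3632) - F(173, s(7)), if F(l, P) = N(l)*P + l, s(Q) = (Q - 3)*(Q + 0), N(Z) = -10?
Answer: 107 + I*sqrt(9998) ≈ 107.0 + 99.99*I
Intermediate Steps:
s(Q) = Q*(-3 + Q) (s(Q) = (-3 + Q)*Q = Q*(-3 + Q))
F(l, P) = l - 10*P (F(l, P) = -10*P + l = l - 10*P)
sqrt(-13630 + 3632) - F(173, s(7)) = sqrt(-13630 + 3632) - (173 - 70*(-3 + 7)) = sqrt(-9998) - (173 - 70*4) = I*sqrt(9998) - (173 - 10*28) = I*sqrt(9998) - (173 - 280) = I*sqrt(9998) - 1*(-107) = I*sqrt(9998) + 107 = 107 + I*sqrt(9998)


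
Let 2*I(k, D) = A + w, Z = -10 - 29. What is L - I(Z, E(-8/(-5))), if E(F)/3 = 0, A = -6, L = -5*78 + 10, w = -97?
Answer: -657/2 ≈ -328.50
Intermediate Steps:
L = -380 (L = -390 + 10 = -380)
Z = -39
E(F) = 0 (E(F) = 3*0 = 0)
I(k, D) = -103/2 (I(k, D) = (-6 - 97)/2 = (½)*(-103) = -103/2)
L - I(Z, E(-8/(-5))) = -380 - 1*(-103/2) = -380 + 103/2 = -657/2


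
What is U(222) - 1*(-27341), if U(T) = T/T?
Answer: 27342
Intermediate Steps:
U(T) = 1
U(222) - 1*(-27341) = 1 - 1*(-27341) = 1 + 27341 = 27342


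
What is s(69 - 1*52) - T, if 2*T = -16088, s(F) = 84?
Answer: 8128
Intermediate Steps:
T = -8044 (T = (1/2)*(-16088) = -8044)
s(69 - 1*52) - T = 84 - 1*(-8044) = 84 + 8044 = 8128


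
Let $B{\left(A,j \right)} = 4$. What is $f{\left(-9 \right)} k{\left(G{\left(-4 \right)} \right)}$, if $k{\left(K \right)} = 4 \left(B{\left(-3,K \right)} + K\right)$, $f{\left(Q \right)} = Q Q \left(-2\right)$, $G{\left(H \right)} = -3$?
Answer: $-648$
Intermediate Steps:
$f{\left(Q \right)} = - 2 Q^{2}$ ($f{\left(Q \right)} = Q^{2} \left(-2\right) = - 2 Q^{2}$)
$k{\left(K \right)} = 16 + 4 K$ ($k{\left(K \right)} = 4 \left(4 + K\right) = 16 + 4 K$)
$f{\left(-9 \right)} k{\left(G{\left(-4 \right)} \right)} = - 2 \left(-9\right)^{2} \left(16 + 4 \left(-3\right)\right) = \left(-2\right) 81 \left(16 - 12\right) = \left(-162\right) 4 = -648$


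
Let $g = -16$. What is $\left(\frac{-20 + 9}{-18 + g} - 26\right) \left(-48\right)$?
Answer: $\frac{20952}{17} \approx 1232.5$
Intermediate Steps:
$\left(\frac{-20 + 9}{-18 + g} - 26\right) \left(-48\right) = \left(\frac{-20 + 9}{-18 - 16} - 26\right) \left(-48\right) = \left(- \frac{11}{-34} - 26\right) \left(-48\right) = \left(\left(-11\right) \left(- \frac{1}{34}\right) - 26\right) \left(-48\right) = \left(\frac{11}{34} - 26\right) \left(-48\right) = \left(- \frac{873}{34}\right) \left(-48\right) = \frac{20952}{17}$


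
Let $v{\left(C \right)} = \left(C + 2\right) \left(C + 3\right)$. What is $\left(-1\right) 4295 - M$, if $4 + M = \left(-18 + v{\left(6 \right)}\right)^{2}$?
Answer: $-7207$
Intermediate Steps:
$v{\left(C \right)} = \left(2 + C\right) \left(3 + C\right)$
$M = 2912$ ($M = -4 + \left(-18 + \left(6 + 6^{2} + 5 \cdot 6\right)\right)^{2} = -4 + \left(-18 + \left(6 + 36 + 30\right)\right)^{2} = -4 + \left(-18 + 72\right)^{2} = -4 + 54^{2} = -4 + 2916 = 2912$)
$\left(-1\right) 4295 - M = \left(-1\right) 4295 - 2912 = -4295 - 2912 = -7207$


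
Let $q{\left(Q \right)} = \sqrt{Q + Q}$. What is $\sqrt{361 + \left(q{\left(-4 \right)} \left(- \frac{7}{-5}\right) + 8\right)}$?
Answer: $\frac{\sqrt{9225 + 70 i \sqrt{2}}}{5} \approx 19.21 + 0.10307 i$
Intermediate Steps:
$q{\left(Q \right)} = \sqrt{2} \sqrt{Q}$ ($q{\left(Q \right)} = \sqrt{2 Q} = \sqrt{2} \sqrt{Q}$)
$\sqrt{361 + \left(q{\left(-4 \right)} \left(- \frac{7}{-5}\right) + 8\right)} = \sqrt{361 + \left(\sqrt{2} \sqrt{-4} \left(- \frac{7}{-5}\right) + 8\right)} = \sqrt{361 + \left(\sqrt{2} \cdot 2 i \left(\left(-7\right) \left(- \frac{1}{5}\right)\right) + 8\right)} = \sqrt{361 + \left(2 i \sqrt{2} \cdot \frac{7}{5} + 8\right)} = \sqrt{361 + \left(\frac{14 i \sqrt{2}}{5} + 8\right)} = \sqrt{361 + \left(8 + \frac{14 i \sqrt{2}}{5}\right)} = \sqrt{369 + \frac{14 i \sqrt{2}}{5}}$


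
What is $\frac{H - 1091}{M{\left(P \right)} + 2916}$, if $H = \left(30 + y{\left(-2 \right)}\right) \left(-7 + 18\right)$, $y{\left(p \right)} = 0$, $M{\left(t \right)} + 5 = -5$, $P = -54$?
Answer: $- \frac{761}{2906} \approx -0.26187$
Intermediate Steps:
$M{\left(t \right)} = -10$ ($M{\left(t \right)} = -5 - 5 = -10$)
$H = 330$ ($H = \left(30 + 0\right) \left(-7 + 18\right) = 30 \cdot 11 = 330$)
$\frac{H - 1091}{M{\left(P \right)} + 2916} = \frac{330 - 1091}{-10 + 2916} = - \frac{761}{2906}$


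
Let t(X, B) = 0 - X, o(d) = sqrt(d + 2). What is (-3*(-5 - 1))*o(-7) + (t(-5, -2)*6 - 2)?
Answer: 28 + 18*I*sqrt(5) ≈ 28.0 + 40.249*I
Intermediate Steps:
o(d) = sqrt(2 + d)
t(X, B) = -X
(-3*(-5 - 1))*o(-7) + (t(-5, -2)*6 - 2) = (-3*(-5 - 1))*sqrt(2 - 7) + (-1*(-5)*6 - 2) = (-3*(-6))*sqrt(-5) + (5*6 - 2) = 18*(I*sqrt(5)) + (30 - 2) = 18*I*sqrt(5) + 28 = 28 + 18*I*sqrt(5)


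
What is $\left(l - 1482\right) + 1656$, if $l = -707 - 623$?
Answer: $-1156$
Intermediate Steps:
$l = -1330$ ($l = -707 - 623 = -1330$)
$\left(l - 1482\right) + 1656 = \left(-1330 - 1482\right) + 1656 = -2812 + 1656 = -1156$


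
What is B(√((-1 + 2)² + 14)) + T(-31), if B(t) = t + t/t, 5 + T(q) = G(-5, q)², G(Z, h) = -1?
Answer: -3 + √15 ≈ 0.87298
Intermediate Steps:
T(q) = -4 (T(q) = -5 + (-1)² = -5 + 1 = -4)
B(t) = 1 + t (B(t) = t + 1 = 1 + t)
B(√((-1 + 2)² + 14)) + T(-31) = (1 + √((-1 + 2)² + 14)) - 4 = (1 + √(1² + 14)) - 4 = (1 + √(1 + 14)) - 4 = (1 + √15) - 4 = -3 + √15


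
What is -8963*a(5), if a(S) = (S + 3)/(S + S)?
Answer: -35852/5 ≈ -7170.4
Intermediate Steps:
a(S) = (3 + S)/(2*S) (a(S) = (3 + S)/((2*S)) = (3 + S)*(1/(2*S)) = (3 + S)/(2*S))
-8963*a(5) = -8963*(3 + 5)/(2*5) = -8963*8/(2*5) = -8963*⅘ = -35852/5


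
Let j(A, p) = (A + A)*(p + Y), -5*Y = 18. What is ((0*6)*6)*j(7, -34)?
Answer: 0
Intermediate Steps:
Y = -18/5 (Y = -⅕*18 = -18/5 ≈ -3.6000)
j(A, p) = 2*A*(-18/5 + p) (j(A, p) = (A + A)*(p - 18/5) = (2*A)*(-18/5 + p) = 2*A*(-18/5 + p))
((0*6)*6)*j(7, -34) = ((0*6)*6)*((⅖)*7*(-18 + 5*(-34))) = (0*6)*((⅖)*7*(-18 - 170)) = 0*((⅖)*7*(-188)) = 0*(-2632/5) = 0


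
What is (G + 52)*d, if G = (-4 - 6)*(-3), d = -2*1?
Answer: -164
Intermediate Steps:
d = -2
G = 30 (G = -10*(-3) = 30)
(G + 52)*d = (30 + 52)*(-2) = 82*(-2) = -164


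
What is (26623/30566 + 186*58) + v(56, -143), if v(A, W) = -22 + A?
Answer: 330811875/30566 ≈ 10823.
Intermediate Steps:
(26623/30566 + 186*58) + v(56, -143) = (26623/30566 + 186*58) + (-22 + 56) = (26623*(1/30566) + 10788) + 34 = (26623/30566 + 10788) + 34 = 329772631/30566 + 34 = 330811875/30566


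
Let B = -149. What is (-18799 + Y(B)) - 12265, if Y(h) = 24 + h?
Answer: -31189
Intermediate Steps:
(-18799 + Y(B)) - 12265 = (-18799 + (24 - 149)) - 12265 = (-18799 - 125) - 12265 = -18924 - 12265 = -31189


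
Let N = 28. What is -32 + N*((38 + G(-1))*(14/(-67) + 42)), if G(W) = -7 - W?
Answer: 2506656/67 ≈ 37413.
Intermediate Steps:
-32 + N*((38 + G(-1))*(14/(-67) + 42)) = -32 + 28*((38 + (-7 - 1*(-1)))*(14/(-67) + 42)) = -32 + 28*((38 + (-7 + 1))*(14*(-1/67) + 42)) = -32 + 28*((38 - 6)*(-14/67 + 42)) = -32 + 28*(32*(2800/67)) = -32 + 28*(89600/67) = -32 + 2508800/67 = 2506656/67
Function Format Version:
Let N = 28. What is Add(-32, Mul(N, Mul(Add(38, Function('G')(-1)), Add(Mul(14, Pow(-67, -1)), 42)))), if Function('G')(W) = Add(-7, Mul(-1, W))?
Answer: Rational(2506656, 67) ≈ 37413.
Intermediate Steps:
Add(-32, Mul(N, Mul(Add(38, Function('G')(-1)), Add(Mul(14, Pow(-67, -1)), 42)))) = Add(-32, Mul(28, Mul(Add(38, Add(-7, Mul(-1, -1))), Add(Mul(14, Pow(-67, -1)), 42)))) = Add(-32, Mul(28, Mul(Add(38, Add(-7, 1)), Add(Mul(14, Rational(-1, 67)), 42)))) = Add(-32, Mul(28, Mul(Add(38, -6), Add(Rational(-14, 67), 42)))) = Add(-32, Mul(28, Mul(32, Rational(2800, 67)))) = Add(-32, Mul(28, Rational(89600, 67))) = Add(-32, Rational(2508800, 67)) = Rational(2506656, 67)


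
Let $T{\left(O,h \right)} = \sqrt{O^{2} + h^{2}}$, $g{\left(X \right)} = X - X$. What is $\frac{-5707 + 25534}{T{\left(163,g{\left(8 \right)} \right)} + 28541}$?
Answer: $\frac{6609}{9568} \approx 0.69074$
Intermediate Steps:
$g{\left(X \right)} = 0$
$\frac{-5707 + 25534}{T{\left(163,g{\left(8 \right)} \right)} + 28541} = \frac{-5707 + 25534}{\sqrt{163^{2} + 0^{2}} + 28541} = \frac{19827}{\sqrt{26569 + 0} + 28541} = \frac{19827}{\sqrt{26569} + 28541} = \frac{19827}{163 + 28541} = \frac{19827}{28704} = 19827 \cdot \frac{1}{28704} = \frac{6609}{9568}$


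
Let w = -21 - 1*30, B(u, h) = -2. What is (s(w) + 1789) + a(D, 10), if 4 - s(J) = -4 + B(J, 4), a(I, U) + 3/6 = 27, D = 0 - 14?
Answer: 3651/2 ≈ 1825.5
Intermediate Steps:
D = -14
a(I, U) = 53/2 (a(I, U) = -½ + 27 = 53/2)
w = -51 (w = -21 - 30 = -51)
s(J) = 10 (s(J) = 4 - (-4 - 2) = 4 - 1*(-6) = 4 + 6 = 10)
(s(w) + 1789) + a(D, 10) = (10 + 1789) + 53/2 = 1799 + 53/2 = 3651/2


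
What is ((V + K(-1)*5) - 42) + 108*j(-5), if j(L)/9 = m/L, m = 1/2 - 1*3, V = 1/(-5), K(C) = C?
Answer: 2194/5 ≈ 438.80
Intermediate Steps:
V = -1/5 ≈ -0.20000
m = -5/2 (m = 1*(1/2) - 3 = 1/2 - 3 = -5/2 ≈ -2.5000)
j(L) = -45/(2*L) (j(L) = 9*(-5/(2*L)) = -45/(2*L))
((V + K(-1)*5) - 42) + 108*j(-5) = ((-1/5 - 1*5) - 42) + 108*(-45/2/(-5)) = ((-1/5 - 5) - 42) + 108*(-45/2*(-1/5)) = (-26/5 - 42) + 108*(9/2) = -236/5 + 486 = 2194/5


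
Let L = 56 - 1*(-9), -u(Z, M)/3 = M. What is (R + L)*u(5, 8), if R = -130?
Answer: 1560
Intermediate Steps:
u(Z, M) = -3*M
L = 65 (L = 56 + 9 = 65)
(R + L)*u(5, 8) = (-130 + 65)*(-3*8) = -65*(-24) = 1560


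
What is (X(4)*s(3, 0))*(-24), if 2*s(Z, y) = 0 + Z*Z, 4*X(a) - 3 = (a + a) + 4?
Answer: -405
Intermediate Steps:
X(a) = 7/4 + a/2 (X(a) = ¾ + ((a + a) + 4)/4 = ¾ + (2*a + 4)/4 = ¾ + (4 + 2*a)/4 = ¾ + (1 + a/2) = 7/4 + a/2)
s(Z, y) = Z²/2 (s(Z, y) = (0 + Z*Z)/2 = (0 + Z²)/2 = Z²/2)
(X(4)*s(3, 0))*(-24) = ((7/4 + (½)*4)*((½)*3²))*(-24) = ((7/4 + 2)*((½)*9))*(-24) = ((15/4)*(9/2))*(-24) = (135/8)*(-24) = -405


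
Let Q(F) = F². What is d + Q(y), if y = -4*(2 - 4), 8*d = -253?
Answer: 259/8 ≈ 32.375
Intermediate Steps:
d = -253/8 (d = (⅛)*(-253) = -253/8 ≈ -31.625)
y = 8 (y = -4*(-2) = 8)
d + Q(y) = -253/8 + 8² = -253/8 + 64 = 259/8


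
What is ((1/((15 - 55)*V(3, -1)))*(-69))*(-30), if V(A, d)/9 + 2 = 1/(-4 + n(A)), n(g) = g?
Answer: 23/12 ≈ 1.9167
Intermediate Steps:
V(A, d) = -18 + 9/(-4 + A)
((1/((15 - 55)*V(3, -1)))*(-69))*(-30) = ((1/((15 - 55)*((9*(9 - 2*3)/(-4 + 3)))))*(-69))*(-30) = ((1/((-40)*((9*(9 - 6)/(-1)))))*(-69))*(-30) = (-1/(40*(9*(-1)*3))*(-69))*(-30) = (-1/40/(-27)*(-69))*(-30) = (-1/40*(-1/27)*(-69))*(-30) = ((1/1080)*(-69))*(-30) = -23/360*(-30) = 23/12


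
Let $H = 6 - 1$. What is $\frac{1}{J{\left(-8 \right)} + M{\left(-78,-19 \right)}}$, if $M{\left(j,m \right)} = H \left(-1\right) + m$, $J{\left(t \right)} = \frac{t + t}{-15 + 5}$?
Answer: $- \frac{5}{112} \approx -0.044643$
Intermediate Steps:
$H = 5$ ($H = 6 - 1 = 5$)
$J{\left(t \right)} = - \frac{t}{5}$ ($J{\left(t \right)} = \frac{2 t}{-10} = 2 t \left(- \frac{1}{10}\right) = - \frac{t}{5}$)
$M{\left(j,m \right)} = -5 + m$ ($M{\left(j,m \right)} = 5 \left(-1\right) + m = -5 + m$)
$\frac{1}{J{\left(-8 \right)} + M{\left(-78,-19 \right)}} = \frac{1}{\left(- \frac{1}{5}\right) \left(-8\right) - 24} = \frac{1}{\frac{8}{5} - 24} = \frac{1}{- \frac{112}{5}} = - \frac{5}{112}$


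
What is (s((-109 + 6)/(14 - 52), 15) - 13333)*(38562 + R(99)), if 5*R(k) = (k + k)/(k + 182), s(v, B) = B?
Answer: -721566682944/1405 ≈ -5.1357e+8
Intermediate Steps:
R(k) = 2*k/(5*(182 + k)) (R(k) = ((k + k)/(k + 182))/5 = ((2*k)/(182 + k))/5 = (2*k/(182 + k))/5 = 2*k/(5*(182 + k)))
(s((-109 + 6)/(14 - 52), 15) - 13333)*(38562 + R(99)) = (15 - 13333)*(38562 + (⅖)*99/(182 + 99)) = -13318*(38562 + (⅖)*99/281) = -13318*(38562 + (⅖)*99*(1/281)) = -13318*(38562 + 198/1405) = -13318*54179808/1405 = -721566682944/1405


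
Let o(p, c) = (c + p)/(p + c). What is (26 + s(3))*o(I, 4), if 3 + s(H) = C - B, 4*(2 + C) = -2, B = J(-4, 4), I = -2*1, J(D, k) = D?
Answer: 49/2 ≈ 24.500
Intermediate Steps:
I = -2
B = -4
C = -5/2 (C = -2 + (¼)*(-2) = -2 - ½ = -5/2 ≈ -2.5000)
s(H) = -3/2 (s(H) = -3 + (-5/2 - 1*(-4)) = -3 + (-5/2 + 4) = -3 + 3/2 = -3/2)
o(p, c) = 1 (o(p, c) = (c + p)/(c + p) = 1)
(26 + s(3))*o(I, 4) = (26 - 3/2)*1 = (49/2)*1 = 49/2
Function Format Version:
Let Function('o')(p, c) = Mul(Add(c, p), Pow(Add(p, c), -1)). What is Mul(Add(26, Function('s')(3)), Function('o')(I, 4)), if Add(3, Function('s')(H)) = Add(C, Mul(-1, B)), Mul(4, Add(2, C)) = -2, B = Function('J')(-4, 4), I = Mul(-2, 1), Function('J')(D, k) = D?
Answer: Rational(49, 2) ≈ 24.500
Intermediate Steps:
I = -2
B = -4
C = Rational(-5, 2) (C = Add(-2, Mul(Rational(1, 4), -2)) = Add(-2, Rational(-1, 2)) = Rational(-5, 2) ≈ -2.5000)
Function('s')(H) = Rational(-3, 2) (Function('s')(H) = Add(-3, Add(Rational(-5, 2), Mul(-1, -4))) = Add(-3, Add(Rational(-5, 2), 4)) = Add(-3, Rational(3, 2)) = Rational(-3, 2))
Function('o')(p, c) = 1 (Function('o')(p, c) = Mul(Add(c, p), Pow(Add(c, p), -1)) = 1)
Mul(Add(26, Function('s')(3)), Function('o')(I, 4)) = Mul(Add(26, Rational(-3, 2)), 1) = Mul(Rational(49, 2), 1) = Rational(49, 2)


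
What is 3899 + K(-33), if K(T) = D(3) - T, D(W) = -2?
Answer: 3930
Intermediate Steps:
K(T) = -2 - T
3899 + K(-33) = 3899 + (-2 - 1*(-33)) = 3899 + (-2 + 33) = 3899 + 31 = 3930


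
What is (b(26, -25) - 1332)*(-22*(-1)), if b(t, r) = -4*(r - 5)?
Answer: -26664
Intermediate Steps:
b(t, r) = 20 - 4*r (b(t, r) = -4*(-5 + r) = 20 - 4*r)
(b(26, -25) - 1332)*(-22*(-1)) = ((20 - 4*(-25)) - 1332)*(-22*(-1)) = ((20 + 100) - 1332)*22 = (120 - 1332)*22 = -1212*22 = -26664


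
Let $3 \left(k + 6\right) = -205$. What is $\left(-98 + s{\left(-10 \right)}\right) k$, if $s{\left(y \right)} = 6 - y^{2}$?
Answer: $14272$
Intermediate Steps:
$k = - \frac{223}{3}$ ($k = -6 + \frac{1}{3} \left(-205\right) = -6 - \frac{205}{3} = - \frac{223}{3} \approx -74.333$)
$\left(-98 + s{\left(-10 \right)}\right) k = \left(-98 + \left(6 - \left(-10\right)^{2}\right)\right) \left(- \frac{223}{3}\right) = \left(-98 + \left(6 - 100\right)\right) \left(- \frac{223}{3}\right) = \left(-98 - 94\right) \left(- \frac{223}{3}\right) = \left(-192\right) \left(- \frac{223}{3}\right) = 14272$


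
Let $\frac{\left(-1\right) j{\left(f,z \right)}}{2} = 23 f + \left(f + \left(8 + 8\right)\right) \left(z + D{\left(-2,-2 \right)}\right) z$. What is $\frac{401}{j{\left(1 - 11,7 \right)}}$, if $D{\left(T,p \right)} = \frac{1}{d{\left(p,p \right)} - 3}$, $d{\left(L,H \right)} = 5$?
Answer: $- \frac{401}{170} \approx -2.3588$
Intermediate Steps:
$D{\left(T,p \right)} = \frac{1}{2}$ ($D{\left(T,p \right)} = \frac{1}{5 - 3} = \frac{1}{2}$)
$j{\left(f,z \right)} = - 46 f - 2 z \left(\frac{1}{2} + z\right) \left(16 + f\right)$ ($j{\left(f,z \right)} = - 2 \left(23 f + \left(f + \left(8 + 8\right)\right) \left(z + \frac{1}{2}\right) z\right) = - 2 \left(23 f + \left(f + 16\right) \left(\frac{1}{2} + z\right) z\right) = - 2 \left(23 f + \left(16 + f\right) \left(\frac{1}{2} + z\right) z\right) = - 2 \left(23 f + \left(\frac{1}{2} + z\right) \left(16 + f\right) z\right) = - 2 \left(23 f + z \left(\frac{1}{2} + z\right) \left(16 + f\right)\right) = - 46 f - 2 z \left(\frac{1}{2} + z\right) \left(16 + f\right)$)
$\frac{401}{j{\left(1 - 11,7 \right)}} = \frac{401}{- 46 \left(1 - 11\right) - 32 \cdot 7^{2} - 112 - \left(1 - 11\right) 7 - 2 \left(1 - 11\right) 7^{2}} = \frac{401}{- 46 \left(1 - 11\right) - 1568 - 112 - \left(1 - 11\right) 7 - 2 \left(1 - 11\right) 49} = \frac{401}{\left(-46\right) \left(-10\right) - 1568 - 112 - \left(-10\right) 7 - \left(-20\right) 49} = \frac{401}{460 - 1568 - 112 + 70 + 980} = \frac{401}{-170} = 401 \left(- \frac{1}{170}\right) = - \frac{401}{170}$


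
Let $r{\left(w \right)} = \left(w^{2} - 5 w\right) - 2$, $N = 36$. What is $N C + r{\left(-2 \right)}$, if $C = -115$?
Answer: $-4128$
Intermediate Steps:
$r{\left(w \right)} = -2 + w^{2} - 5 w$
$N C + r{\left(-2 \right)} = 36 \left(-115\right) - \left(-8 - 4\right) = -4140 + \left(-2 + 4 + 10\right) = -4140 + 12 = -4128$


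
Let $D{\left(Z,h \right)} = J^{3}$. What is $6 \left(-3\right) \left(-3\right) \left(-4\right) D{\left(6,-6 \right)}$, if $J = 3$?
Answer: $-5832$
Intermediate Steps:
$D{\left(Z,h \right)} = 27$ ($D{\left(Z,h \right)} = 3^{3} = 27$)
$6 \left(-3\right) \left(-3\right) \left(-4\right) D{\left(6,-6 \right)} = 6 \left(-3\right) \left(-3\right) \left(-4\right) 27 = \left(-18\right) \left(-3\right) \left(-4\right) 27 = 54 \left(-4\right) 27 = \left(-216\right) 27 = -5832$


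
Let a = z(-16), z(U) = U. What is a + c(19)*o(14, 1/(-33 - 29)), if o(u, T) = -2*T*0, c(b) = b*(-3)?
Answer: -16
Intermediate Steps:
c(b) = -3*b
o(u, T) = 0
a = -16
a + c(19)*o(14, 1/(-33 - 29)) = -16 - 3*19*0 = -16 - 57*0 = -16 + 0 = -16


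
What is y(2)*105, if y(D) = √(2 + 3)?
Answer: 105*√5 ≈ 234.79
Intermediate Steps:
y(D) = √5
y(2)*105 = √5*105 = 105*√5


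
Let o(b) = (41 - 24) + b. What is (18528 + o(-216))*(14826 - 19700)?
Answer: -89335546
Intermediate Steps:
o(b) = 17 + b
(18528 + o(-216))*(14826 - 19700) = (18528 + (17 - 216))*(14826 - 19700) = (18528 - 199)*(-4874) = 18329*(-4874) = -89335546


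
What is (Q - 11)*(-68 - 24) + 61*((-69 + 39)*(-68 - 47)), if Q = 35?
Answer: 208242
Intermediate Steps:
(Q - 11)*(-68 - 24) + 61*((-69 + 39)*(-68 - 47)) = (35 - 11)*(-68 - 24) + 61*((-69 + 39)*(-68 - 47)) = 24*(-92) + 61*(-30*(-115)) = -2208 + 61*3450 = -2208 + 210450 = 208242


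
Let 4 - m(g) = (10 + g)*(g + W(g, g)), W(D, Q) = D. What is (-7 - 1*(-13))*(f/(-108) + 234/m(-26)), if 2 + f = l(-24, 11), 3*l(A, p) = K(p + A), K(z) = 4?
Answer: -1030/621 ≈ -1.6586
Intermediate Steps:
l(A, p) = 4/3 (l(A, p) = (⅓)*4 = 4/3)
f = -⅔ (f = -2 + 4/3 = -⅔ ≈ -0.66667)
m(g) = 4 - 2*g*(10 + g) (m(g) = 4 - (10 + g)*(g + g) = 4 - (10 + g)*2*g = 4 - 2*g*(10 + g))
(-7 - 1*(-13))*(f/(-108) + 234/m(-26)) = (-7 - 1*(-13))*(-⅔/(-108) + 234/(4 - 20*(-26) - 2*(-26)²)) = (-7 + 13)*(-⅔*(-1/108) + 234/(4 + 520 - 2*676)) = 6*(1/162 + 234/(4 + 520 - 1352)) = 6*(1/162 + 234/(-828)) = 6*(1/162 + 234*(-1/828)) = 6*(1/162 - 13/46) = 6*(-515/1863) = -1030/621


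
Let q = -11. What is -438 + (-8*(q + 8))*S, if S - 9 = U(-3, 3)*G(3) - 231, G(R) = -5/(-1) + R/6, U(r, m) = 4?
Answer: -5238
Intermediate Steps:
G(R) = 5 + R/6 (G(R) = -5*(-1) + R*(1/6) = 5 + R/6)
S = -200 (S = 9 + (4*(5 + (1/6)*3) - 231) = 9 + (4*(5 + 1/2) - 231) = 9 + (4*(11/2) - 231) = 9 + (22 - 231) = 9 - 209 = -200)
-438 + (-8*(q + 8))*S = -438 - 8*(-11 + 8)*(-200) = -438 - 8*(-3)*(-200) = -438 + 24*(-200) = -438 - 4800 = -5238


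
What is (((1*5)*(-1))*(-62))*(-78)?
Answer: -24180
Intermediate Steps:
(((1*5)*(-1))*(-62))*(-78) = ((5*(-1))*(-62))*(-78) = -5*(-62)*(-78) = 310*(-78) = -24180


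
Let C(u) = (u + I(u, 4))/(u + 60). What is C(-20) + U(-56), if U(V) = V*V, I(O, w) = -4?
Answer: 15677/5 ≈ 3135.4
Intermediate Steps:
U(V) = V**2
C(u) = (-4 + u)/(60 + u) (C(u) = (u - 4)/(u + 60) = (-4 + u)/(60 + u))
C(-20) + U(-56) = (-4 - 20)/(60 - 20) + (-56)**2 = -24/40 + 3136 = (1/40)*(-24) + 3136 = -3/5 + 3136 = 15677/5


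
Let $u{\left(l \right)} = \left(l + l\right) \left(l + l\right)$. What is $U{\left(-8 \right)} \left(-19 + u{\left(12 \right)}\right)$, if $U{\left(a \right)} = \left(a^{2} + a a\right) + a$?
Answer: $66840$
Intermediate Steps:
$U{\left(a \right)} = a + 2 a^{2}$ ($U{\left(a \right)} = \left(a^{2} + a^{2}\right) + a = 2 a^{2} + a = a + 2 a^{2}$)
$u{\left(l \right)} = 4 l^{2}$ ($u{\left(l \right)} = 2 l 2 l = 4 l^{2}$)
$U{\left(-8 \right)} \left(-19 + u{\left(12 \right)}\right) = - 8 \left(1 + 2 \left(-8\right)\right) \left(-19 + 4 \cdot 12^{2}\right) = - 8 \left(1 - 16\right) \left(-19 + 4 \cdot 144\right) = \left(-8\right) \left(-15\right) \left(-19 + 576\right) = 120 \cdot 557 = 66840$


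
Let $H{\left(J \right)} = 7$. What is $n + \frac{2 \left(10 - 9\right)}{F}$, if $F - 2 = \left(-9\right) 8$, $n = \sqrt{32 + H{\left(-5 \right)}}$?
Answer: $- \frac{1}{35} + \sqrt{39} \approx 6.2164$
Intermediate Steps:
$n = \sqrt{39}$ ($n = \sqrt{32 + 7} = \sqrt{39} \approx 6.245$)
$F = -70$ ($F = 2 - 72 = -70$)
$n + \frac{2 \left(10 - 9\right)}{F} = \sqrt{39} + \frac{2 \left(10 - 9\right)}{-70} = \sqrt{39} + 2 \cdot 1 \left(- \frac{1}{70}\right) = \sqrt{39} + 2 \left(- \frac{1}{70}\right) = \sqrt{39} - \frac{1}{35} = - \frac{1}{35} + \sqrt{39}$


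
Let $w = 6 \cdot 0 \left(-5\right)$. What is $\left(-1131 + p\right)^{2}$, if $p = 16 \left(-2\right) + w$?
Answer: $1352569$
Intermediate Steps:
$w = 0$ ($w = 0 \left(-5\right) = 0$)
$p = -32$ ($p = 16 \left(-2\right) + 0 = -32 + 0 = -32$)
$\left(-1131 + p\right)^{2} = \left(-1131 - 32\right)^{2} = \left(-1163\right)^{2} = 1352569$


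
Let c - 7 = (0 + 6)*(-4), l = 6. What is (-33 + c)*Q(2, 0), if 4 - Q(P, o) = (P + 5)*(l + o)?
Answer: 1900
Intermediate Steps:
c = -17 (c = 7 + (0 + 6)*(-4) = 7 + 6*(-4) = 7 - 24 = -17)
Q(P, o) = 4 - (5 + P)*(6 + o) (Q(P, o) = 4 - (P + 5)*(6 + o) = 4 - (5 + P)*(6 + o))
(-33 + c)*Q(2, 0) = (-33 - 17)*(-26 - 6*2 - 5*0 - 1*2*0) = -50*(-26 - 12 + 0 + 0) = -50*(-38) = 1900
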